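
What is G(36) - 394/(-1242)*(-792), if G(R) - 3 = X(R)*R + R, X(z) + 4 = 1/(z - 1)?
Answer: -857851/2415 ≈ -355.22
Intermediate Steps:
X(z) = -4 + 1/(-1 + z) (X(z) = -4 + 1/(z - 1) = -4 + 1/(-1 + z))
G(R) = 3 + R + R*(5 - 4*R)/(-1 + R) (G(R) = 3 + (((5 - 4*R)/(-1 + R))*R + R) = 3 + (R*(5 - 4*R)/(-1 + R) + R) = 3 + (R + R*(5 - 4*R)/(-1 + R)) = 3 + R + R*(5 - 4*R)/(-1 + R))
G(36) - 394/(-1242)*(-792) = (-3 - 3*36² + 7*36)/(-1 + 36) - 394/(-1242)*(-792) = (-3 - 3*1296 + 252)/35 - 394*(-1/1242)*(-792) = (-3 - 3888 + 252)/35 + (197/621)*(-792) = (1/35)*(-3639) - 17336/69 = -3639/35 - 17336/69 = -857851/2415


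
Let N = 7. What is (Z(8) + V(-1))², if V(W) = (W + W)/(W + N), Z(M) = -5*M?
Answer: 14641/9 ≈ 1626.8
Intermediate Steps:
V(W) = 2*W/(7 + W) (V(W) = (W + W)/(W + 7) = (2*W)/(7 + W) = 2*W/(7 + W))
(Z(8) + V(-1))² = (-5*8 + 2*(-1)/(7 - 1))² = (-40 + 2*(-1)/6)² = (-40 + 2*(-1)*(⅙))² = (-40 - ⅓)² = (-121/3)² = 14641/9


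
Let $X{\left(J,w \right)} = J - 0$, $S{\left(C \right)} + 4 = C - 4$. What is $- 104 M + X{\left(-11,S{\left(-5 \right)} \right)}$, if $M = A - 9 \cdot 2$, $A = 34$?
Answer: $-1675$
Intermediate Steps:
$S{\left(C \right)} = -8 + C$ ($S{\left(C \right)} = -4 + \left(C - 4\right) = -4 + \left(-4 + C\right) = -8 + C$)
$X{\left(J,w \right)} = J$ ($X{\left(J,w \right)} = J + 0 = J$)
$M = 16$ ($M = 34 - 9 \cdot 2 = 34 - 18 = 16$)
$- 104 M + X{\left(-11,S{\left(-5 \right)} \right)} = \left(-104\right) 16 - 11 = -1664 - 11 = -1675$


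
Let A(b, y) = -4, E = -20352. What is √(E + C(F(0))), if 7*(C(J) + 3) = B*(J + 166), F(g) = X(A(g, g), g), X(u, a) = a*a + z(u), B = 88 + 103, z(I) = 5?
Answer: 16*I*√3003/7 ≈ 125.26*I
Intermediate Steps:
B = 191
X(u, a) = 5 + a² (X(u, a) = a*a + 5 = a² + 5 = 5 + a²)
F(g) = 5 + g²
C(J) = 31685/7 + 191*J/7 (C(J) = -3 + (191*(J + 166))/7 = -3 + (191*(166 + J))/7 = -3 + (31706 + 191*J)/7 = -3 + (31706/7 + 191*J/7) = 31685/7 + 191*J/7)
√(E + C(F(0))) = √(-20352 + (31685/7 + 191*(5 + 0²)/7)) = √(-20352 + (31685/7 + 191*(5 + 0)/7)) = √(-20352 + (31685/7 + (191/7)*5)) = √(-20352 + (31685/7 + 955/7)) = √(-20352 + 32640/7) = √(-109824/7) = 16*I*√3003/7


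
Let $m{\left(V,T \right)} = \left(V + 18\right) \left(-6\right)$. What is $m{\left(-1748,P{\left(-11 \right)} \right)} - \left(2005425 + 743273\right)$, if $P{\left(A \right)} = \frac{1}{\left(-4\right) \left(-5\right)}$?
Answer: $-2738318$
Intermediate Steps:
$P{\left(A \right)} = \frac{1}{20}$
$m{\left(V,T \right)} = -108 - 6 V$ ($m{\left(V,T \right)} = \left(18 + V\right) \left(-6\right) = -108 - 6 V$)
$m{\left(-1748,P{\left(-11 \right)} \right)} - \left(2005425 + 743273\right) = \left(-108 - -10488\right) - \left(2005425 + 743273\right) = \left(-108 + 10488\right) - 2748698 = 10380 - 2748698 = -2738318$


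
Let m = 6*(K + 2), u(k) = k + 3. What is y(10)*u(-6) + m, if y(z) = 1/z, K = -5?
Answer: -183/10 ≈ -18.300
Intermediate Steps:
u(k) = 3 + k
m = -18 (m = 6*(-5 + 2) = 6*(-3) = -18)
y(10)*u(-6) + m = (3 - 6)/10 - 18 = (⅒)*(-3) - 18 = -3/10 - 18 = -183/10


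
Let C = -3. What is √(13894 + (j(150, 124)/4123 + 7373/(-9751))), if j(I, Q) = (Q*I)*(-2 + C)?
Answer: √9716445556619/26467 ≈ 117.77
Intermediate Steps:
j(I, Q) = -5*I*Q (j(I, Q) = (Q*I)*(-2 - 3) = (I*Q)*(-5) = -5*I*Q)
√(13894 + (j(150, 124)/4123 + 7373/(-9751))) = √(13894 + (-5*150*124/4123 + 7373/(-9751))) = √(13894 + (-93000*1/4123 + 7373*(-1/9751))) = √(13894 + (-3000/133 - 7373/9751)) = √(13894 - 4319087/185269) = √(2569808399/185269) = √9716445556619/26467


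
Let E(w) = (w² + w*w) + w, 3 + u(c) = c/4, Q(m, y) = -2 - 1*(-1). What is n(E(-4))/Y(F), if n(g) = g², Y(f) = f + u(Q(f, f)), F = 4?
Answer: 3136/3 ≈ 1045.3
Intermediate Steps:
Q(m, y) = -1 (Q(m, y) = -2 + 1 = -1)
u(c) = -3 + c/4
Y(f) = -13/4 + f (Y(f) = f + (-3 + (¼)*(-1)) = f + (-3 - ¼) = f - 13/4 = -13/4 + f)
E(w) = w + 2*w² (E(w) = (w² + w²) + w = 2*w² + w = w + 2*w²)
n(E(-4))/Y(F) = (-4*(1 + 2*(-4)))²/(-13/4 + 4) = (-4*(1 - 8))²/(¾) = (-4*(-7))²*(4/3) = 28²*(4/3) = 784*(4/3) = 3136/3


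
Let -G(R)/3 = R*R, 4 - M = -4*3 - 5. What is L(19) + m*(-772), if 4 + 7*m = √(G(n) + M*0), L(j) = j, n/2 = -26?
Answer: 3221/7 - 40144*I*√3/7 ≈ 460.14 - 9933.1*I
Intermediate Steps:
n = -52 (n = 2*(-26) = -52)
M = 21 (M = 4 - (-4*3 - 5) = 4 - (-12 - 5) = 4 - 1*(-17) = 4 + 17 = 21)
G(R) = -3*R² (G(R) = -3*R*R = -3*R²)
m = -4/7 + 52*I*√3/7 (m = -4/7 + √(-3*(-52)² + 21*0)/7 = -4/7 + √(-3*2704 + 0)/7 = -4/7 + √(-8112 + 0)/7 = -4/7 + √(-8112)/7 = -4/7 + (52*I*√3)/7 = -4/7 + 52*I*√3/7 ≈ -0.57143 + 12.867*I)
L(19) + m*(-772) = 19 + (-4/7 + 52*I*√3/7)*(-772) = 19 + (3088/7 - 40144*I*√3/7) = 3221/7 - 40144*I*√3/7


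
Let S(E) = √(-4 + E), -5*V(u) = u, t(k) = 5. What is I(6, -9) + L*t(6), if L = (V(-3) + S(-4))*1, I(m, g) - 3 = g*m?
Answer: -48 + 10*I*√2 ≈ -48.0 + 14.142*I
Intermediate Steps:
V(u) = -u/5
I(m, g) = 3 + g*m
L = ⅗ + 2*I*√2 (L = (-⅕*(-3) + √(-4 - 4))*1 = (⅗ + √(-8))*1 = (⅗ + 2*I*√2)*1 = ⅗ + 2*I*√2 ≈ 0.6 + 2.8284*I)
I(6, -9) + L*t(6) = (3 - 9*6) + (⅗ + 2*I*√2)*5 = (3 - 54) + (3 + 10*I*√2) = -51 + (3 + 10*I*√2) = -48 + 10*I*√2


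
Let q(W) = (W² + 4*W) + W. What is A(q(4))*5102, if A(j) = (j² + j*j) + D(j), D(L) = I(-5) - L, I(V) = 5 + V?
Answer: 13040712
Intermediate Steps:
q(W) = W² + 5*W
D(L) = -L (D(L) = (5 - 5) - L = 0 - L = -L)
A(j) = -j + 2*j² (A(j) = (j² + j*j) - j = (j² + j²) - j = 2*j² - j = -j + 2*j²)
A(q(4))*5102 = ((4*(5 + 4))*(-1 + 2*(4*(5 + 4))))*5102 = ((4*9)*(-1 + 2*(4*9)))*5102 = (36*(-1 + 2*36))*5102 = (36*(-1 + 72))*5102 = (36*71)*5102 = 2556*5102 = 13040712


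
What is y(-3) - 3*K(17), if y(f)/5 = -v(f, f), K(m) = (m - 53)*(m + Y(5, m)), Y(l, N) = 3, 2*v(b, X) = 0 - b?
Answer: 4305/2 ≈ 2152.5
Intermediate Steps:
v(b, X) = -b/2 (v(b, X) = (0 - b)/2 = (-b)/2 = -b/2)
K(m) = (-53 + m)*(3 + m) (K(m) = (m - 53)*(m + 3) = (-53 + m)*(3 + m))
y(f) = 5*f/2 (y(f) = 5*(-(-1)*f/2) = 5*(f/2) = 5*f/2)
y(-3) - 3*K(17) = (5/2)*(-3) - 3*(-159 + 17² - 50*17) = -15/2 - 3*(-159 + 289 - 850) = -15/2 - 3*(-720) = -15/2 + 2160 = 4305/2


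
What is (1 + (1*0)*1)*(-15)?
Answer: -15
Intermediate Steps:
(1 + (1*0)*1)*(-15) = (1 + 0*1)*(-15) = (1 + 0)*(-15) = 1*(-15) = -15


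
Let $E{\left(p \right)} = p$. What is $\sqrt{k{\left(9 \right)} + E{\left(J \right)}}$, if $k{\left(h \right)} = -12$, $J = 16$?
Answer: $2$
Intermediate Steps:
$\sqrt{k{\left(9 \right)} + E{\left(J \right)}} = \sqrt{-12 + 16} = \sqrt{4} = 2$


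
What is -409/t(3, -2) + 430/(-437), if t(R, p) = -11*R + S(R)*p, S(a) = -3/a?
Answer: 165403/13547 ≈ 12.210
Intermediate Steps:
t(R, p) = -11*R - 3*p/R (t(R, p) = -11*R + (-3/R)*p = -11*R - 3*p/R)
-409/t(3, -2) + 430/(-437) = -409/(-11*3 - 3*(-2)/3) + 430/(-437) = -409/(-33 - 3*(-2)*1/3) + 430*(-1/437) = -409/(-33 + 2) - 430/437 = -409/(-31) - 430/437 = -409*(-1/31) - 430/437 = 409/31 - 430/437 = 165403/13547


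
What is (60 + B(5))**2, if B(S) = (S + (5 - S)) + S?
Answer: 4900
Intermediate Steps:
B(S) = 5 + S
(60 + B(5))**2 = (60 + (5 + 5))**2 = (60 + 10)**2 = 70**2 = 4900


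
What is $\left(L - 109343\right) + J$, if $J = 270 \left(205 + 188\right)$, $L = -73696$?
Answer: $-76929$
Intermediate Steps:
$J = 106110$ ($J = 270 \cdot 393 = 106110$)
$\left(L - 109343\right) + J = \left(-73696 - 109343\right) + 106110 = -183039 + 106110 = -76929$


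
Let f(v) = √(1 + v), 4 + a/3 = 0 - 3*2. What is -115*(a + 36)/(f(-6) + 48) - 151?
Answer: (-151*√5 + 7938*I)/(√5 - 48*I) ≈ -165.34 + 0.66821*I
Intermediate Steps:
a = -30 (a = -12 + 3*(0 - 3*2) = -12 + 3*(0 - 6) = -12 + 3*(-6) = -12 - 18 = -30)
-115*(a + 36)/(f(-6) + 48) - 151 = -115*(-30 + 36)/(√(1 - 6) + 48) - 151 = -690/(√(-5) + 48) - 151 = -690/(I*√5 + 48) - 151 = -690/(48 + I*√5) - 151 = -151 - 690/(48 + I*√5)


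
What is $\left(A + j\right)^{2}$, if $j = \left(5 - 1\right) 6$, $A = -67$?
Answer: $1849$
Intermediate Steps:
$j = 24$ ($j = 4 \cdot 6 = 24$)
$\left(A + j\right)^{2} = \left(-67 + 24\right)^{2} = \left(-43\right)^{2} = 1849$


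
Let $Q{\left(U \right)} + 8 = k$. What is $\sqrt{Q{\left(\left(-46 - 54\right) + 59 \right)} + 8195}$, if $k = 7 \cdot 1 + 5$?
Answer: $3 \sqrt{911} \approx 90.548$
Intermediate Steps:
$k = 12$ ($k = 7 + 5 = 12$)
$Q{\left(U \right)} = 4$ ($Q{\left(U \right)} = -8 + 12 = 4$)
$\sqrt{Q{\left(\left(-46 - 54\right) + 59 \right)} + 8195} = \sqrt{4 + 8195} = \sqrt{8199} = 3 \sqrt{911}$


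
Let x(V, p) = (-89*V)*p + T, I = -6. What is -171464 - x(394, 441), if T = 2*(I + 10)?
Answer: 15292634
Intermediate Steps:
T = 8 (T = 2*(-6 + 10) = 2*4 = 8)
x(V, p) = 8 - 89*V*p (x(V, p) = (-89*V)*p + 8 = -89*V*p + 8 = 8 - 89*V*p)
-171464 - x(394, 441) = -171464 - (8 - 89*394*441) = -171464 - (8 - 15464106) = -171464 - 1*(-15464098) = -171464 + 15464098 = 15292634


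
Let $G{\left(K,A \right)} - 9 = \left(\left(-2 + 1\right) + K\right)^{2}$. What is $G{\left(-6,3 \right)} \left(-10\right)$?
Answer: $-580$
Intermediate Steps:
$G{\left(K,A \right)} = 9 + \left(-1 + K\right)^{2}$ ($G{\left(K,A \right)} = 9 + \left(\left(-2 + 1\right) + K\right)^{2} = 9 + \left(-1 + K\right)^{2}$)
$G{\left(-6,3 \right)} \left(-10\right) = \left(9 + \left(-1 - 6\right)^{2}\right) \left(-10\right) = \left(9 + \left(-7\right)^{2}\right) \left(-10\right) = \left(9 + 49\right) \left(-10\right) = 58 \left(-10\right) = -580$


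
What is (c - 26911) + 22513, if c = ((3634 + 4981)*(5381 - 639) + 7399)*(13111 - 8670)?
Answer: 181458052091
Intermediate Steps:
c = 181458056489 (c = (8615*4742 + 7399)*4441 = (40852330 + 7399)*4441 = 40859729*4441 = 181458056489)
(c - 26911) + 22513 = (181458056489 - 26911) + 22513 = 181458029578 + 22513 = 181458052091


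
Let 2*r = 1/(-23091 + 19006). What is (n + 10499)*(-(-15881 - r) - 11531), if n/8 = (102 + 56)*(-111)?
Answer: -922640933539/1634 ≈ -5.6465e+8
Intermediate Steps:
r = -1/8170 (r = 1/(2*(-23091 + 19006)) = (½)/(-4085) = (½)*(-1/4085) = -1/8170 ≈ -0.00012240)
n = -140304 (n = 8*((102 + 56)*(-111)) = 8*(158*(-111)) = 8*(-17538) = -140304)
(n + 10499)*(-(-15881 - r) - 11531) = (-140304 + 10499)*(-(-15881 - 1*(-1/8170)) - 11531) = -129805*(-(-15881 + 1/8170) - 11531) = -129805*(-1*(-129747769/8170) - 11531) = -129805*(129747769/8170 - 11531) = -129805*35539499/8170 = -922640933539/1634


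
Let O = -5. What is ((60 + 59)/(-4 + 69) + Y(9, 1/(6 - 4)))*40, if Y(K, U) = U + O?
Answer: -1388/13 ≈ -106.77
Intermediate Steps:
Y(K, U) = -5 + U (Y(K, U) = U - 5 = -5 + U)
((60 + 59)/(-4 + 69) + Y(9, 1/(6 - 4)))*40 = ((60 + 59)/(-4 + 69) + (-5 + 1/(6 - 4)))*40 = (119/65 + (-5 + 1/2))*40 = (119*(1/65) + (-5 + ½))*40 = (119/65 - 9/2)*40 = -347/130*40 = -1388/13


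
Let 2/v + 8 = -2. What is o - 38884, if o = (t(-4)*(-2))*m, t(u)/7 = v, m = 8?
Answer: -194308/5 ≈ -38862.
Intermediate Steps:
v = -⅕ (v = 2/(-8 - 2) = 2/(-10) = 2*(-⅒) = -⅕ ≈ -0.20000)
t(u) = -7/5 (t(u) = 7*(-⅕) = -7/5)
o = 112/5 (o = -7/5*(-2)*8 = (14/5)*8 = 112/5 ≈ 22.400)
o - 38884 = 112/5 - 38884 = -194308/5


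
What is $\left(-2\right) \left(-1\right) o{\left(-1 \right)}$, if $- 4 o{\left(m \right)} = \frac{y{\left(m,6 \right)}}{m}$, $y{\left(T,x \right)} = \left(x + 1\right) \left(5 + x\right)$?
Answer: $\frac{77}{2} \approx 38.5$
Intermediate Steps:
$y{\left(T,x \right)} = \left(1 + x\right) \left(5 + x\right)$
$o{\left(m \right)} = - \frac{77}{4 m}$ ($o{\left(m \right)} = - \frac{\left(5 + 6^{2} + 6 \cdot 6\right) \frac{1}{m}}{4} = - \frac{\left(5 + 36 + 36\right) \frac{1}{m}}{4} = - \frac{77 \frac{1}{m}}{4} = - \frac{77}{4 m}$)
$\left(-2\right) \left(-1\right) o{\left(-1 \right)} = \left(-2\right) \left(-1\right) \left(- \frac{77}{4 \left(-1\right)}\right) = 2 \left(\left(- \frac{77}{4}\right) \left(-1\right)\right) = 2 \cdot \frac{77}{4} = \frac{77}{2}$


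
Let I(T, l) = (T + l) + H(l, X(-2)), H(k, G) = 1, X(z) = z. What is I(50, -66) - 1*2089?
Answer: -2104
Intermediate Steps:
I(T, l) = 1 + T + l (I(T, l) = (T + l) + 1 = 1 + T + l)
I(50, -66) - 1*2089 = (1 + 50 - 66) - 1*2089 = -15 - 2089 = -2104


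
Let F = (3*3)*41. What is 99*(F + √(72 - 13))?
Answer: 36531 + 99*√59 ≈ 37291.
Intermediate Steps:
F = 369 (F = 9*41 = 369)
99*(F + √(72 - 13)) = 99*(369 + √(72 - 13)) = 99*(369 + √59) = 36531 + 99*√59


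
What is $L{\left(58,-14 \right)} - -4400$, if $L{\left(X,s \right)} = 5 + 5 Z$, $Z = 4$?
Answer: $4425$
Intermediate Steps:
$L{\left(X,s \right)} = 25$ ($L{\left(X,s \right)} = 5 + 5 \cdot 4 = 5 + 20 = 25$)
$L{\left(58,-14 \right)} - -4400 = 25 - -4400 = 25 + 4400 = 4425$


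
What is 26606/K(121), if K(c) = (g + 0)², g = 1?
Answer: 26606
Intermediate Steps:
K(c) = 1 (K(c) = (1 + 0)² = 1² = 1)
26606/K(121) = 26606/1 = 26606*1 = 26606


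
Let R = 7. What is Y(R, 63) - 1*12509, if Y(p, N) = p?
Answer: -12502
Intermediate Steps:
Y(R, 63) - 1*12509 = 7 - 1*12509 = 7 - 12509 = -12502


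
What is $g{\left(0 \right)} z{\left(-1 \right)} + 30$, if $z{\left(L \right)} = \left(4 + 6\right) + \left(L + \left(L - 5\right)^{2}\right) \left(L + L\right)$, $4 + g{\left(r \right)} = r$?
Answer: $270$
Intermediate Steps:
$g{\left(r \right)} = -4 + r$
$z{\left(L \right)} = 10 + 2 L \left(L + \left(-5 + L\right)^{2}\right)$ ($z{\left(L \right)} = 10 + \left(L + \left(-5 + L\right)^{2}\right) 2 L = 10 + 2 L \left(L + \left(-5 + L\right)^{2}\right)$)
$g{\left(0 \right)} z{\left(-1 \right)} + 30 = \left(-4 + 0\right) \left(10 + 2 \left(-1\right)^{2} + 2 \left(-1\right) \left(-5 - 1\right)^{2}\right) + 30 = - 4 \left(10 + 2 \cdot 1 + 2 \left(-1\right) \left(-6\right)^{2}\right) + 30 = - 4 \left(10 + 2 + 2 \left(-1\right) 36\right) + 30 = - 4 \left(10 + 2 - 72\right) + 30 = \left(-4\right) \left(-60\right) + 30 = 240 + 30 = 270$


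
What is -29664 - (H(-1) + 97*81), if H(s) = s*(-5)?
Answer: -37526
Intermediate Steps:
H(s) = -5*s
-29664 - (H(-1) + 97*81) = -29664 - (-5*(-1) + 97*81) = -29664 - (5 + 7857) = -29664 - 1*7862 = -29664 - 7862 = -37526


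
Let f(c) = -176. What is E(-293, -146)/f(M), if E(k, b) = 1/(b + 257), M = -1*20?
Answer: -1/19536 ≈ -5.1188e-5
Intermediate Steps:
M = -20
E(k, b) = 1/(257 + b)
E(-293, -146)/f(M) = 1/((257 - 146)*(-176)) = -1/176/111 = (1/111)*(-1/176) = -1/19536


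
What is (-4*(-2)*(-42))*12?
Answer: -4032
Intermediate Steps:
(-4*(-2)*(-42))*12 = (8*(-42))*12 = -336*12 = -4032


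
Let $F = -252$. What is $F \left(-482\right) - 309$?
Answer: $121155$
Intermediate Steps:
$F \left(-482\right) - 309 = \left(-252\right) \left(-482\right) - 309 = 121464 - 309 = 121155$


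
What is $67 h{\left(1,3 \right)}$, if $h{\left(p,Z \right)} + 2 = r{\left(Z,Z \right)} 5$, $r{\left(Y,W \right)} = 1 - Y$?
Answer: $-804$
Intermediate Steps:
$h{\left(p,Z \right)} = 3 - 5 Z$ ($h{\left(p,Z \right)} = -2 + \left(1 - Z\right) 5 = -2 - \left(-5 + 5 Z\right) = 3 - 5 Z$)
$67 h{\left(1,3 \right)} = 67 \left(3 - 15\right) = 67 \left(-12\right) = -804$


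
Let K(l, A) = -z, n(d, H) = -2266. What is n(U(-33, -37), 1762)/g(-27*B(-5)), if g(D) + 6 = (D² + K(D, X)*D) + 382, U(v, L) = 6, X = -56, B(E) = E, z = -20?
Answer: -2266/21301 ≈ -0.10638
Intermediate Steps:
K(l, A) = 20 (K(l, A) = -1*(-20) = 20)
g(D) = 376 + D² + 20*D (g(D) = -6 + ((D² + 20*D) + 382) = -6 + (382 + D² + 20*D) = 376 + D² + 20*D)
n(U(-33, -37), 1762)/g(-27*B(-5)) = -2266/(376 + (-27*(-5))² + 20*(-27*(-5))) = -2266/(376 + 135² + 20*135) = -2266/(376 + 18225 + 2700) = -2266/21301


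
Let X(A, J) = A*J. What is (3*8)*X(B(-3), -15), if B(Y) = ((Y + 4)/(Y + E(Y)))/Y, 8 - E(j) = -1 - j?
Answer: 40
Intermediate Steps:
E(j) = 9 + j (E(j) = 8 - (-1 - j) = 8 + (1 + j) = 9 + j)
B(Y) = (4 + Y)/(Y*(9 + 2*Y)) (B(Y) = ((Y + 4)/(Y + (9 + Y)))/Y = ((4 + Y)/(9 + 2*Y))/Y = (4 + Y)/(Y*(9 + 2*Y)))
(3*8)*X(B(-3), -15) = (3*8)*(((4 - 3)/((-3)*(9 + 2*(-3))))*(-15)) = 24*(-1/3*1/(9 - 6)*(-15)) = 24*(-1/3*1/3*(-15)) = 24*(-1/3*1/3*1*(-15)) = 24*(-1/9*(-15)) = 24*(5/3) = 40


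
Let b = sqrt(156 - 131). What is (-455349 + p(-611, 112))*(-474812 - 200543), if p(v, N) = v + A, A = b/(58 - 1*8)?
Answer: 615869596529/2 ≈ 3.0793e+11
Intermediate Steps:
b = 5 (b = sqrt(25) = 5)
A = 1/10 (A = 5/(58 - 1*8) = 5/(58 - 8) = 5/50 = 5*(1/50) = 1/10 ≈ 0.10000)
p(v, N) = 1/10 + v (p(v, N) = v + 1/10 = 1/10 + v)
(-455349 + p(-611, 112))*(-474812 - 200543) = (-455349 + (1/10 - 611))*(-474812 - 200543) = (-455349 - 6109/10)*(-675355) = -4559599/10*(-675355) = 615869596529/2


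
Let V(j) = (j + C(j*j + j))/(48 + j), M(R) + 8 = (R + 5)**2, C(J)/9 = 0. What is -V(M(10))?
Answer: -217/265 ≈ -0.81887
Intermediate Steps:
C(J) = 0 (C(J) = 9*0 = 0)
M(R) = -8 + (5 + R)**2 (M(R) = -8 + (R + 5)**2 = -8 + (5 + R)**2)
V(j) = j/(48 + j) (V(j) = (j + 0)/(48 + j) = j/(48 + j))
-V(M(10)) = -(-8 + (5 + 10)**2)/(48 + (-8 + (5 + 10)**2)) = -(-8 + 15**2)/(48 + (-8 + 15**2)) = -(-8 + 225)/(48 + (-8 + 225)) = -217/(48 + 217) = -217/265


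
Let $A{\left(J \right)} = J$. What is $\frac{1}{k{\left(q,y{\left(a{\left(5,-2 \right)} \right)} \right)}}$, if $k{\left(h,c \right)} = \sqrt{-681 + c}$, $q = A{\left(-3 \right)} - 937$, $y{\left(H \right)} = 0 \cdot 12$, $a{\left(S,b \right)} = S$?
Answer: $- \frac{i \sqrt{681}}{681} \approx - 0.03832 i$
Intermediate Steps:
$y{\left(H \right)} = 0$
$q = -940$ ($q = -3 - 937 = -940$)
$\frac{1}{k{\left(q,y{\left(a{\left(5,-2 \right)} \right)} \right)}} = \frac{1}{\sqrt{-681 + 0}} = \frac{1}{\sqrt{-681}} = \frac{1}{i \sqrt{681}} = - \frac{i \sqrt{681}}{681}$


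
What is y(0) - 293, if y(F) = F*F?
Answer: -293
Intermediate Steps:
y(F) = F²
y(0) - 293 = 0² - 293 = 0 - 293 = -293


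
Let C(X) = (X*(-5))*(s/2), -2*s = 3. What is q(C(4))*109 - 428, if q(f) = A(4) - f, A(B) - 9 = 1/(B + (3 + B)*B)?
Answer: -34515/32 ≈ -1078.6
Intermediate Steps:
s = -3/2 (s = -½*3 = -3/2 ≈ -1.5000)
C(X) = 15*X/4 (C(X) = (X*(-5))*(-3/2/2) = (-5*X)*(-3/2*½) = -5*X*(-¾) = 15*X/4)
A(B) = 9 + 1/(B + B*(3 + B)) (A(B) = 9 + 1/(B + (3 + B)*B) = 9 + 1/(B + B*(3 + B)))
q(f) = 289/32 - f (q(f) = (1 + 9*4² + 36*4)/(4*(4 + 4)) - f = (¼)*(1 + 9*16 + 144)/8 - f = (¼)*(⅛)*(1 + 144 + 144) - f = (¼)*(⅛)*289 - f = 289/32 - f)
q(C(4))*109 - 428 = (289/32 - 15*4/4)*109 - 428 = (289/32 - 1*15)*109 - 428 = (289/32 - 15)*109 - 428 = -191/32*109 - 428 = -20819/32 - 428 = -34515/32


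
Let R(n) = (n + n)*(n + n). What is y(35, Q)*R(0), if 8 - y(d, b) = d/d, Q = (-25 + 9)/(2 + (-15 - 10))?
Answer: 0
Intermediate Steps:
Q = 16/23 (Q = -16/(2 - 25) = -16/(-23) = -16*(-1/23) = 16/23 ≈ 0.69565)
R(n) = 4*n² (R(n) = (2*n)*(2*n) = 4*n²)
y(d, b) = 7 (y(d, b) = 8 - d/d = 8 - 1*1 = 8 - 1 = 7)
y(35, Q)*R(0) = 7*(4*0²) = 7*(4*0) = 7*0 = 0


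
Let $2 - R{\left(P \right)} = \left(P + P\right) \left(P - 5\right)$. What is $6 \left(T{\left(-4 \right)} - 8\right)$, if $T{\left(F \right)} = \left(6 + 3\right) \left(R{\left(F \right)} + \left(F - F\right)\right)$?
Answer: $-3828$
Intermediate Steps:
$R{\left(P \right)} = 2 - 2 P \left(-5 + P\right)$ ($R{\left(P \right)} = 2 - \left(P + P\right) \left(P - 5\right) = 2 - 2 P \left(-5 + P\right)$)
$T{\left(F \right)} = 18 - 18 F^{2} + 90 F$ ($T{\left(F \right)} = \left(6 + 3\right) \left(\left(2 - 2 F^{2} + 10 F\right) + \left(F - F\right)\right) = 9 \left(\left(2 - 2 F^{2} + 10 F\right) + 0\right) = 9 \left(2 - 2 F^{2} + 10 F\right) = 18 - 18 F^{2} + 90 F$)
$6 \left(T{\left(-4 \right)} - 8\right) = 6 \left(\left(18 - 18 \left(-4\right)^{2} + 90 \left(-4\right)\right) - 8\right) = 6 \left(\left(18 - 288 - 360\right) - 8\right) = 6 \left(-630 - 8\right) = 6 \left(-638\right) = -3828$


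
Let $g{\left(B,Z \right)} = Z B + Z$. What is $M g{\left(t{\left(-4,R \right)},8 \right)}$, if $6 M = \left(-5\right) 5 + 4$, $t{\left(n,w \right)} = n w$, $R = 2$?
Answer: $196$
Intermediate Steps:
$M = - \frac{7}{2}$ ($M = \frac{\left(-5\right) 5 + 4}{6} = \frac{-25 + 4}{6} = \frac{1}{6} \left(-21\right) = - \frac{7}{2} \approx -3.5$)
$g{\left(B,Z \right)} = Z + B Z$ ($g{\left(B,Z \right)} = B Z + Z = Z + B Z$)
$M g{\left(t{\left(-4,R \right)},8 \right)} = - \frac{7 \cdot 8 \left(1 - 8\right)}{2} = - \frac{7 \cdot 8 \left(-7\right)}{2} = \left(- \frac{7}{2}\right) \left(-56\right) = 196$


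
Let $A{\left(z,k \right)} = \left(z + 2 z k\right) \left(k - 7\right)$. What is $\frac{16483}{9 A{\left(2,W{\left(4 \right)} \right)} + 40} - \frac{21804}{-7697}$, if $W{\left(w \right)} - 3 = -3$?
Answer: $- \frac{2906849}{15394} \approx -188.83$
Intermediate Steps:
$W{\left(w \right)} = 0$ ($W{\left(w \right)} = 3 - 3 = 0$)
$A{\left(z,k \right)} = \left(-7 + k\right) \left(z + 2 k z\right)$ ($A{\left(z,k \right)} = \left(z + 2 k z\right) \left(-7 + k\right) = \left(-7 + k\right) \left(z + 2 k z\right)$)
$\frac{16483}{9 A{\left(2,W{\left(4 \right)} \right)} + 40} - \frac{21804}{-7697} = \frac{16483}{9 \cdot 2 \left(-7 - 0 + 2 \cdot 0^{2}\right) + 40} - \frac{21804}{-7697} = \frac{16483}{9 \cdot 2 \left(-7 + 0 + 2 \cdot 0\right) + 40} - - \frac{21804}{7697} = \frac{16483}{9 \cdot 2 \left(-7 + 0 + 0\right) + 40} + \frac{21804}{7697} = \frac{16483}{9 \cdot 2 \left(-7\right) + 40} + \frac{21804}{7697} = \frac{16483}{9 \left(-14\right) + 40} + \frac{21804}{7697} = \frac{16483}{-126 + 40} + \frac{21804}{7697} = \frac{16483}{-86} + \frac{21804}{7697} = 16483 \left(- \frac{1}{86}\right) + \frac{21804}{7697} = - \frac{16483}{86} + \frac{21804}{7697} = - \frac{2906849}{15394}$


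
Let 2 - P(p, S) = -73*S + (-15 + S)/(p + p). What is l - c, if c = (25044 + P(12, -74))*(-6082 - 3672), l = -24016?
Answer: 2299436773/12 ≈ 1.9162e+8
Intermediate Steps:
P(p, S) = 2 + 73*S - (-15 + S)/(2*p) (P(p, S) = 2 - (-73*S + (-15 + S)/(p + p)) = 2 - (-73*S + (-15 + S)/((2*p))) = 2 - (-73*S + (-15 + S)*(1/(2*p))) = 2 - (-73*S + (-15 + S)/(2*p)) = 2 + (73*S - (-15 + S)/(2*p)) = 2 + 73*S - (-15 + S)/(2*p))
c = -2299724965/12 (c = (25044 + (½)*(15 - 1*(-74) + 2*12*(2 + 73*(-74)))/12)*(-6082 - 3672) = (25044 + (½)*(1/12)*(15 + 74 + 2*12*(2 - 5402)))*(-9754) = (25044 + (½)*(1/12)*(15 + 74 + 2*12*(-5400)))*(-9754) = (25044 + (½)*(1/12)*(15 + 74 - 129600))*(-9754) = (25044 + (½)*(1/12)*(-129511))*(-9754) = (25044 - 129511/24)*(-9754) = (471545/24)*(-9754) = -2299724965/12 ≈ -1.9164e+8)
l - c = -24016 - 1*(-2299724965/12) = -24016 + 2299724965/12 = 2299436773/12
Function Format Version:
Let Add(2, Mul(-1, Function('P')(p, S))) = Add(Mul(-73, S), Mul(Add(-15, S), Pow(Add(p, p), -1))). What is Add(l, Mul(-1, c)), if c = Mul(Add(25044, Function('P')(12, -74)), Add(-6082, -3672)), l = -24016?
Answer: Rational(2299436773, 12) ≈ 1.9162e+8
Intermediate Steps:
Function('P')(p, S) = Add(2, Mul(73, S), Mul(Rational(-1, 2), Pow(p, -1), Add(-15, S))) (Function('P')(p, S) = Add(2, Mul(-1, Add(Mul(-73, S), Mul(Add(-15, S), Pow(Add(p, p), -1))))) = Add(2, Mul(-1, Add(Mul(-73, S), Mul(Add(-15, S), Pow(Mul(2, p), -1))))) = Add(2, Mul(-1, Add(Mul(-73, S), Mul(Add(-15, S), Mul(Rational(1, 2), Pow(p, -1)))))) = Add(2, Mul(-1, Add(Mul(-73, S), Mul(Rational(1, 2), Pow(p, -1), Add(-15, S))))) = Add(2, Add(Mul(73, S), Mul(Rational(-1, 2), Pow(p, -1), Add(-15, S)))) = Add(2, Mul(73, S), Mul(Rational(-1, 2), Pow(p, -1), Add(-15, S))))
c = Rational(-2299724965, 12) (c = Mul(Add(25044, Mul(Rational(1, 2), Pow(12, -1), Add(15, Mul(-1, -74), Mul(2, 12, Add(2, Mul(73, -74)))))), Add(-6082, -3672)) = Mul(Add(25044, Mul(Rational(1, 2), Rational(1, 12), Add(15, 74, Mul(2, 12, Add(2, -5402))))), -9754) = Mul(Add(25044, Mul(Rational(1, 2), Rational(1, 12), Add(15, 74, Mul(2, 12, -5400)))), -9754) = Mul(Add(25044, Mul(Rational(1, 2), Rational(1, 12), Add(15, 74, -129600))), -9754) = Mul(Add(25044, Mul(Rational(1, 2), Rational(1, 12), -129511)), -9754) = Mul(Add(25044, Rational(-129511, 24)), -9754) = Mul(Rational(471545, 24), -9754) = Rational(-2299724965, 12) ≈ -1.9164e+8)
Add(l, Mul(-1, c)) = Add(-24016, Mul(-1, Rational(-2299724965, 12))) = Add(-24016, Rational(2299724965, 12)) = Rational(2299436773, 12)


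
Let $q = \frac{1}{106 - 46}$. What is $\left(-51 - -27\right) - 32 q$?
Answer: $- \frac{368}{15} \approx -24.533$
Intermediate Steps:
$q = \frac{1}{60} \approx 0.016667$
$\left(-51 - -27\right) - 32 q = \left(-51 - -27\right) - \frac{8}{15} = \left(-51 + 27\right) - \frac{8}{15} = -24 - \frac{8}{15} = - \frac{368}{15}$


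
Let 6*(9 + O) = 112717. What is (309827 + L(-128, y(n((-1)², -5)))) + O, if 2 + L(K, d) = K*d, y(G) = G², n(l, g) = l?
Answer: 1970845/6 ≈ 3.2847e+5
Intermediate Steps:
O = 112663/6 (O = -9 + (⅙)*112717 = -9 + 112717/6 = 112663/6 ≈ 18777.)
L(K, d) = -2 + K*d
(309827 + L(-128, y(n((-1)², -5)))) + O = (309827 + (-2 - 128*((-1)²)²)) + 112663/6 = (309827 + (-2 - 128*1²)) + 112663/6 = (309827 + (-2 - 128*1)) + 112663/6 = (309827 + (-2 - 128)) + 112663/6 = (309827 - 130) + 112663/6 = 309697 + 112663/6 = 1970845/6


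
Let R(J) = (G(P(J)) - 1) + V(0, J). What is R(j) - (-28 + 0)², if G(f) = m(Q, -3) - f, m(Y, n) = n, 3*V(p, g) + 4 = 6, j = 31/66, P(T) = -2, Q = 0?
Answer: -2356/3 ≈ -785.33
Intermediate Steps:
j = 31/66 (j = 31*(1/66) = 31/66 ≈ 0.46970)
V(p, g) = ⅔ (V(p, g) = -4/3 + (⅓)*6 = -4/3 + 2 = ⅔)
G(f) = -3 - f
R(J) = -4/3 (R(J) = ((-3 - 1*(-2)) - 1) + ⅔ = ((-3 + 2) - 1) + ⅔ = (-1 - 1) + ⅔ = -2 + ⅔ = -4/3)
R(j) - (-28 + 0)² = -4/3 - (-28 + 0)² = -4/3 - 1*(-28)² = -4/3 - 1*784 = -4/3 - 784 = -2356/3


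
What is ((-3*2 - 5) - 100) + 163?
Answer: 52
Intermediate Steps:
((-3*2 - 5) - 100) + 163 = ((-6 - 5) - 100) + 163 = (-11 - 100) + 163 = -111 + 163 = 52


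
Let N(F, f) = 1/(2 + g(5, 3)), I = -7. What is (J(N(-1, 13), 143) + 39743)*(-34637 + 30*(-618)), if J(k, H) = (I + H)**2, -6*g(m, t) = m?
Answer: -3096975303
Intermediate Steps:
g(m, t) = -m/6
N(F, f) = 6/7 (N(F, f) = 1/(2 - 1/6*5) = 1/(2 - 5/6) = 1/(7/6) = 6/7)
J(k, H) = (-7 + H)**2
(J(N(-1, 13), 143) + 39743)*(-34637 + 30*(-618)) = ((-7 + 143)**2 + 39743)*(-34637 + 30*(-618)) = (136**2 + 39743)*(-34637 - 18540) = (18496 + 39743)*(-53177) = 58239*(-53177) = -3096975303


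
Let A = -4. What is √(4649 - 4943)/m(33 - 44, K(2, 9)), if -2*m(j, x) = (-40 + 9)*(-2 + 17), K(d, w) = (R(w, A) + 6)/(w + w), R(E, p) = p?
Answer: 14*I*√6/465 ≈ 0.073748*I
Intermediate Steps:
K(d, w) = 1/w (K(d, w) = (-4 + 6)/(w + w) = 2/((2*w)) = 2*(1/(2*w)) = 1/w)
m(j, x) = 465/2 (m(j, x) = -(-40 + 9)*(-2 + 17)/2 = -(-31)*15/2 = -½*(-465) = 465/2)
√(4649 - 4943)/m(33 - 44, K(2, 9)) = √(4649 - 4943)/(465/2) = √(-294)*(2/465) = (7*I*√6)*(2/465) = 14*I*√6/465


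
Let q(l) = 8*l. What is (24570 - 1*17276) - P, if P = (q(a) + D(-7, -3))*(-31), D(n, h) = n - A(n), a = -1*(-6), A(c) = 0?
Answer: 8565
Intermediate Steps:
a = 6
D(n, h) = n (D(n, h) = n - 1*0 = n + 0 = n)
P = -1271 (P = (8*6 - 7)*(-31) = (48 - 7)*(-31) = 41*(-31) = -1271)
(24570 - 1*17276) - P = (24570 - 1*17276) - 1*(-1271) = (24570 - 17276) + 1271 = 7294 + 1271 = 8565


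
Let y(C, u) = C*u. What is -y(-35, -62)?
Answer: -2170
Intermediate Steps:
-y(-35, -62) = -(-35)*(-62) = -1*2170 = -2170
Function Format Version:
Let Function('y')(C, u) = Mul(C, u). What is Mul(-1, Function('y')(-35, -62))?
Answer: -2170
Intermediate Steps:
Mul(-1, Function('y')(-35, -62)) = Mul(-1, Mul(-35, -62)) = Mul(-1, 2170) = -2170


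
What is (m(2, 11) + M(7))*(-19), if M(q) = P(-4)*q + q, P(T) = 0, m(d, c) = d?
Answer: -171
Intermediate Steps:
M(q) = q (M(q) = 0*q + q = 0 + q = q)
(m(2, 11) + M(7))*(-19) = (2 + 7)*(-19) = 9*(-19) = -171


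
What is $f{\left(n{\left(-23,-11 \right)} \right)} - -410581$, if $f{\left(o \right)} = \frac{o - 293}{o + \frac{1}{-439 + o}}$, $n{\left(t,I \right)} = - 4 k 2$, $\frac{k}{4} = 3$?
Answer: $\frac{21088058856}{51361} \approx 4.1059 \cdot 10^{5}$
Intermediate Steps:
$k = 12$ ($k = 4 \cdot 3 = 12$)
$n{\left(t,I \right)} = -96$ ($n{\left(t,I \right)} = \left(-4\right) 12 \cdot 2 = \left(-48\right) 2 = -96$)
$f{\left(o \right)} = \frac{-293 + o}{o + \frac{1}{-439 + o}}$
$f{\left(n{\left(-23,-11 \right)} \right)} - -410581 = \frac{128627 + \left(-96\right)^{2} - -70272}{1 + \left(-96\right)^{2} - -42144} - -410581 = \frac{128627 + 9216 + 70272}{1 + 9216 + 42144} + 410581 = \frac{1}{51361} \cdot 208115 + 410581 = \frac{208115}{51361} + 410581 = \frac{21088058856}{51361}$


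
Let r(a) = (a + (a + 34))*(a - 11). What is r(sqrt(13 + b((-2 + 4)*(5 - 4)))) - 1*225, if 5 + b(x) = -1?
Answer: -585 + 12*sqrt(7) ≈ -553.25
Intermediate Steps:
b(x) = -6 (b(x) = -5 - 1 = -6)
r(a) = (-11 + a)*(34 + 2*a) (r(a) = (a + (34 + a))*(-11 + a) = (34 + 2*a)*(-11 + a) = (-11 + a)*(34 + 2*a))
r(sqrt(13 + b((-2 + 4)*(5 - 4)))) - 1*225 = (-374 + 2*(sqrt(13 - 6))**2 + 12*sqrt(13 - 6)) - 1*225 = (-374 + 2*(sqrt(7))**2 + 12*sqrt(7)) - 225 = (-374 + 2*7 + 12*sqrt(7)) - 225 = (-374 + 14 + 12*sqrt(7)) - 225 = (-360 + 12*sqrt(7)) - 225 = -585 + 12*sqrt(7)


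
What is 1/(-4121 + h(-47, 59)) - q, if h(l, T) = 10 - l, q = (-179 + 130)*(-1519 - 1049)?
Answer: -511381249/4064 ≈ -1.2583e+5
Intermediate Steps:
q = 125832 (q = -49*(-2568) = 125832)
1/(-4121 + h(-47, 59)) - q = 1/(-4121 + (10 - 1*(-47))) - 1*125832 = 1/(-4121 + (10 + 47)) - 125832 = 1/(-4121 + 57) - 125832 = 1/(-4064) - 125832 = -1/4064 - 125832 = -511381249/4064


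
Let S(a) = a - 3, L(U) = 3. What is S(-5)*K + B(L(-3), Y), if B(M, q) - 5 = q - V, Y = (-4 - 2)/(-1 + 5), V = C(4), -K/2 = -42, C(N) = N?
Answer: -1345/2 ≈ -672.50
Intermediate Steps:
K = 84 (K = -2*(-42) = 84)
V = 4
S(a) = -3 + a
Y = -3/2 (Y = -6/4 = -6*1/4 = -3/2 ≈ -1.5000)
B(M, q) = 1 + q (B(M, q) = 5 + (q - 1*4) = 5 + (q - 4) = 5 + (-4 + q) = 1 + q)
S(-5)*K + B(L(-3), Y) = (-3 - 5)*84 + (1 - 3/2) = -8*84 - 1/2 = -672 - 1/2 = -1345/2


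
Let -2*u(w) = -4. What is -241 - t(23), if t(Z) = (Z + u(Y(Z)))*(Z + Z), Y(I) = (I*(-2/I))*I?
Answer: -1391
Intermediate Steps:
Y(I) = -2*I
u(w) = 2 (u(w) = -1/2*(-4) = 2)
t(Z) = 2*Z*(2 + Z) (t(Z) = (Z + 2)*(Z + Z) = (2 + Z)*(2*Z) = 2*Z*(2 + Z))
-241 - t(23) = -241 - 2*23*(2 + 23) = -241 - 2*23*25 = -241 - 1*1150 = -241 - 1150 = -1391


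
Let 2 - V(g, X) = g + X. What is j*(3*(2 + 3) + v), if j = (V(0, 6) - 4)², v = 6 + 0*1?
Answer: 1344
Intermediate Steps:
v = 6 (v = 6 + 0 = 6)
V(g, X) = 2 - X - g (V(g, X) = 2 - (g + X) = 2 - (X + g) = 2 + (-X - g) = 2 - X - g)
j = 64 (j = ((2 - 1*6 - 1*0) - 4)² = ((2 - 6 + 0) - 4)² = (-4 - 4)² = (-8)² = 64)
j*(3*(2 + 3) + v) = 64*(3*(2 + 3) + 6) = 64*(3*5 + 6) = 64*(15 + 6) = 64*21 = 1344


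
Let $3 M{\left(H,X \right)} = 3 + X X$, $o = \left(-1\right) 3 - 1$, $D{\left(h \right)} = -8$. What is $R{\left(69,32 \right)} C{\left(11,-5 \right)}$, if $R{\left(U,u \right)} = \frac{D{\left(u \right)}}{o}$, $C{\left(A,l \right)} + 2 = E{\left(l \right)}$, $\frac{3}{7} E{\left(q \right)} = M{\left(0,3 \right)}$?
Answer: $\frac{44}{3} \approx 14.667$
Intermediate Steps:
$o = -4$ ($o = -3 - 1 = -4$)
$M{\left(H,X \right)} = 1 + \frac{X^{2}}{3}$ ($M{\left(H,X \right)} = \frac{3 + X X}{3} = \frac{3 + X^{2}}{3} = 1 + \frac{X^{2}}{3}$)
$E{\left(q \right)} = \frac{28}{3}$ ($E{\left(q \right)} = \frac{7 \left(1 + \frac{3^{2}}{3}\right)}{3} = \frac{7 \left(1 + \frac{1}{3} \cdot 9\right)}{3} = \frac{7 \left(1 + 3\right)}{3} = \frac{7}{3} \cdot 4 = \frac{28}{3}$)
$C{\left(A,l \right)} = \frac{22}{3}$ ($C{\left(A,l \right)} = -2 + \frac{28}{3} = \frac{22}{3}$)
$R{\left(U,u \right)} = 2$ ($R{\left(U,u \right)} = - \frac{8}{-4} = \left(-8\right) \left(- \frac{1}{4}\right) = 2$)
$R{\left(69,32 \right)} C{\left(11,-5 \right)} = 2 \cdot \frac{22}{3} = \frac{44}{3}$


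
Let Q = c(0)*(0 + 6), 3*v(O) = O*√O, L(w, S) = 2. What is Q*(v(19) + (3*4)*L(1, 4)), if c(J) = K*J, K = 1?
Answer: 0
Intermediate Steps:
v(O) = O^(3/2)/3 (v(O) = (O*√O)/3 = O^(3/2)/3)
c(J) = J (c(J) = 1*J = J)
Q = 0 (Q = 0*(0 + 6) = 0*6 = 0)
Q*(v(19) + (3*4)*L(1, 4)) = 0*(19^(3/2)/3 + (3*4)*2) = 0*((19*√19)/3 + 12*2) = 0*(19*√19/3 + 24) = 0*(24 + 19*√19/3) = 0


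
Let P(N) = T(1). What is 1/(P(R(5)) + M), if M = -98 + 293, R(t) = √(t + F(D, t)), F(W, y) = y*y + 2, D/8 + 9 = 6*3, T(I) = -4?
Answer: 1/191 ≈ 0.0052356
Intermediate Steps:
D = 72 (D = -72 + 8*(6*3) = -72 + 8*18 = -72 + 144 = 72)
F(W, y) = 2 + y² (F(W, y) = y² + 2 = 2 + y²)
R(t) = √(2 + t + t²) (R(t) = √(t + (2 + t²)) = √(2 + t + t²))
M = 195
P(N) = -4
1/(P(R(5)) + M) = 1/(-4 + 195) = 1/191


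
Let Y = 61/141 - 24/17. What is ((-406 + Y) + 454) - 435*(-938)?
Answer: 978160619/2397 ≈ 4.0808e+5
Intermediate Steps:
Y = -2347/2397 (Y = 61*(1/141) - 24*1/17 = 61/141 - 24/17 = -2347/2397 ≈ -0.97914)
((-406 + Y) + 454) - 435*(-938) = ((-406 - 2347/2397) + 454) - 435*(-938) = (-975529/2397 + 454) + 408030 = 112709/2397 + 408030 = 978160619/2397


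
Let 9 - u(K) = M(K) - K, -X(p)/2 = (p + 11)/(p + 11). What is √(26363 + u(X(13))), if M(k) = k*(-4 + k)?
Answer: √26358 ≈ 162.35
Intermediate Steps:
X(p) = -2 (X(p) = -2*(p + 11)/(p + 11) = -2*(11 + p)/(11 + p) = -2*1 = -2)
u(K) = 9 + K - K*(-4 + K) (u(K) = 9 - (K*(-4 + K) - K) = 9 - (-K + K*(-4 + K)) = 9 + (K - K*(-4 + K)) = 9 + K - K*(-4 + K))
√(26363 + u(X(13))) = √(26363 + (9 - 2 - 1*(-2)*(-4 - 2))) = √(26363 + (9 - 2 - 1*(-2)*(-6))) = √(26363 + (9 - 2 - 12)) = √(26363 - 5) = √26358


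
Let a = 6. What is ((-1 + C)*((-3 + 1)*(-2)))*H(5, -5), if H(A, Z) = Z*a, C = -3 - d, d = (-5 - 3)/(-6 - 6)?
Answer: 560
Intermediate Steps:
d = 2/3 (d = -8/(-12) = -8*(-1/12) = 2/3 ≈ 0.66667)
C = -11/3 (C = -3 - 1*2/3 = -3 - 2/3 = -11/3 ≈ -3.6667)
H(A, Z) = 6*Z (H(A, Z) = Z*6 = 6*Z)
((-1 + C)*((-3 + 1)*(-2)))*H(5, -5) = ((-1 - 11/3)*((-3 + 1)*(-2)))*(6*(-5)) = -(-28)*(-2)/3*(-30) = -14/3*4*(-30) = -56/3*(-30) = 560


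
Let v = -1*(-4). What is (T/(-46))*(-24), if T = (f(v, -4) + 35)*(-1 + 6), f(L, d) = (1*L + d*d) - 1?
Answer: 3240/23 ≈ 140.87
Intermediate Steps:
v = 4
f(L, d) = -1 + L + d**2 (f(L, d) = (L + d**2) - 1 = -1 + L + d**2)
T = 270 (T = ((-1 + 4 + (-4)**2) + 35)*(-1 + 6) = ((-1 + 4 + 16) + 35)*5 = (19 + 35)*5 = 54*5 = 270)
(T/(-46))*(-24) = (270/(-46))*(-24) = -1/46*270*(-24) = -135/23*(-24) = 3240/23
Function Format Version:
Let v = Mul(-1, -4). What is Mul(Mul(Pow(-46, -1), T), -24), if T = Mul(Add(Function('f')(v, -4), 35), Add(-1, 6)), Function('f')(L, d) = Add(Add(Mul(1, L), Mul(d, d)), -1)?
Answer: Rational(3240, 23) ≈ 140.87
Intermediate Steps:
v = 4
Function('f')(L, d) = Add(-1, L, Pow(d, 2)) (Function('f')(L, d) = Add(Add(L, Pow(d, 2)), -1) = Add(-1, L, Pow(d, 2)))
T = 270 (T = Mul(Add(Add(-1, 4, Pow(-4, 2)), 35), Add(-1, 6)) = Mul(Add(Add(-1, 4, 16), 35), 5) = Mul(Add(19, 35), 5) = Mul(54, 5) = 270)
Mul(Mul(Pow(-46, -1), T), -24) = Mul(Mul(Pow(-46, -1), 270), -24) = Mul(Mul(Rational(-1, 46), 270), -24) = Mul(Rational(-135, 23), -24) = Rational(3240, 23)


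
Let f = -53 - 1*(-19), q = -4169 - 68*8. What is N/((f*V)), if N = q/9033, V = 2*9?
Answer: 1571/1842732 ≈ 0.00085254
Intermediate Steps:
q = -4713 (q = -4169 - 544 = -4713)
V = 18
f = -34 (f = -53 + 19 = -34)
N = -1571/3011 (N = -4713/9033 = -4713*1/9033 = -1571/3011 ≈ -0.52175)
N/((f*V)) = -1571/(3011*((-34*18))) = -1571/3011/(-612) = -1571/3011*(-1/612) = 1571/1842732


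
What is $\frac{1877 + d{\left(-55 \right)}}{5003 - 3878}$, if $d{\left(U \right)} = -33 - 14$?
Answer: $\frac{122}{75} \approx 1.6267$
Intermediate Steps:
$d{\left(U \right)} = -47$ ($d{\left(U \right)} = -33 - 14 = -47$)
$\frac{1877 + d{\left(-55 \right)}}{5003 - 3878} = \frac{1877 - 47}{5003 - 3878} = \frac{1830}{1125} = 1830 \cdot \frac{1}{1125} = \frac{122}{75}$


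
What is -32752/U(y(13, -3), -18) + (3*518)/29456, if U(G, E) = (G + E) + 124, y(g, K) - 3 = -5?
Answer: -8612333/27352 ≈ -314.87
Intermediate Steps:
y(g, K) = -2 (y(g, K) = 3 - 5 = -2)
U(G, E) = 124 + E + G (U(G, E) = (E + G) + 124 = 124 + E + G)
-32752/U(y(13, -3), -18) + (3*518)/29456 = -32752/(124 - 18 - 2) + (3*518)/29456 = -32752/104 + 1554*(1/29456) = -32752*1/104 + 111/2104 = -4094/13 + 111/2104 = -8612333/27352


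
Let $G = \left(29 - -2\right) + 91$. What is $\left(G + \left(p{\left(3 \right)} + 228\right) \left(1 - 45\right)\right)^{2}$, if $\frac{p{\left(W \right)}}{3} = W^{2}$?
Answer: $123165604$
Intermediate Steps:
$p{\left(W \right)} = 3 W^{2}$
$G = 122$ ($G = \left(29 + 2\right) + 91 = 31 + 91 = 122$)
$\left(G + \left(p{\left(3 \right)} + 228\right) \left(1 - 45\right)\right)^{2} = \left(122 + \left(3 \cdot 3^{2} + 228\right) \left(1 - 45\right)\right)^{2} = \left(122 + \left(3 \cdot 9 + 228\right) \left(-44\right)\right)^{2} = \left(122 + \left(27 + 228\right) \left(-44\right)\right)^{2} = \left(122 + 255 \left(-44\right)\right)^{2} = \left(122 - 11220\right)^{2} = \left(-11098\right)^{2} = 123165604$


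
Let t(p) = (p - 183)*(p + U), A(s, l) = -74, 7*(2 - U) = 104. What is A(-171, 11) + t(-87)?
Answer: 188212/7 ≈ 26887.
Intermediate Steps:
U = -90/7 (U = 2 - 1/7*104 = 2 - 104/7 = -90/7 ≈ -12.857)
t(p) = (-183 + p)*(-90/7 + p) (t(p) = (p - 183)*(p - 90/7) = (-183 + p)*(-90/7 + p))
A(-171, 11) + t(-87) = -74 + (16470/7 + (-87)**2 - 1371/7*(-87)) = -74 + (16470/7 + 7569 + 119277/7) = -74 + 188730/7 = 188212/7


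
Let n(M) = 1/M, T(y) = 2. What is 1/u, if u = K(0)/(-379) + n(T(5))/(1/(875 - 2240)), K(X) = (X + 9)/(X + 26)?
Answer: -4927/3362682 ≈ -0.0014652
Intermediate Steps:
K(X) = (9 + X)/(26 + X)
u = -3362682/4927 (u = ((9 + 0)/(26 + 0))/(-379) + 1/(2*(1/(875 - 2240))) = (9/26)*(-1/379) + 1/(2*(1/(-1365))) = ((1/26)*9)*(-1/379) + 1/(2*(-1/1365)) = (9/26)*(-1/379) + (1/2)*(-1365) = -9/9854 - 1365/2 = -3362682/4927 ≈ -682.50)
1/u = 1/(-3362682/4927) = -4927/3362682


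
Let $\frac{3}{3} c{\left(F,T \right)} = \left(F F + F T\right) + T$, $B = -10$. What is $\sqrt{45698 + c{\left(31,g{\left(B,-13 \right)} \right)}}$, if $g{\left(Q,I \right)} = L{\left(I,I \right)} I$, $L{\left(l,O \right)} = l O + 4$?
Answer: $i \sqrt{25309} \approx 159.09 i$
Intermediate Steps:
$L{\left(l,O \right)} = 4 + O l$ ($L{\left(l,O \right)} = O l + 4 = 4 + O l$)
$g{\left(Q,I \right)} = I \left(4 + I^{2}\right)$ ($g{\left(Q,I \right)} = \left(4 + I I\right) I = \left(4 + I^{2}\right) I = I \left(4 + I^{2}\right)$)
$c{\left(F,T \right)} = T + F^{2} + F T$ ($c{\left(F,T \right)} = \left(F F + F T\right) + T = \left(F^{2} + F T\right) + T = T + F^{2} + F T$)
$\sqrt{45698 + c{\left(31,g{\left(B,-13 \right)} \right)}} = \sqrt{45698 + \left(- 13 \left(4 + \left(-13\right)^{2}\right) + 31^{2} + 31 \left(- 13 \left(4 + \left(-13\right)^{2}\right)\right)\right)} = \sqrt{45698 + \left(- 13 \left(4 + 169\right) + 961 + 31 \left(- 13 \left(4 + 169\right)\right)\right)} = \sqrt{45698 + \left(\left(-13\right) 173 + 961 + 31 \left(\left(-13\right) 173\right)\right)} = \sqrt{45698 + \left(-2249 + 961 + 31 \left(-2249\right)\right)} = \sqrt{45698 - 71007} = \sqrt{-25309} = i \sqrt{25309}$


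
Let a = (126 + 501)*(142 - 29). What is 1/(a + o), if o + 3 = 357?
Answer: 1/71205 ≈ 1.4044e-5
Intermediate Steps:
o = 354 (o = -3 + 357 = 354)
a = 70851 (a = 627*113 = 70851)
1/(a + o) = 1/(70851 + 354) = 1/71205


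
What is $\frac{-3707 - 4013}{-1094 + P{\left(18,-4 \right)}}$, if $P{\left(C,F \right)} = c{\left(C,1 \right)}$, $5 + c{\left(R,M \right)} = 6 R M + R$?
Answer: $\frac{7720}{973} \approx 7.9342$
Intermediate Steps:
$c{\left(R,M \right)} = -5 + R + 6 M R$ ($c{\left(R,M \right)} = -5 + \left(6 R M + R\right) = -5 + \left(6 M R + R\right) = -5 + \left(R + 6 M R\right) = -5 + R + 6 M R$)
$P{\left(C,F \right)} = -5 + 7 C$ ($P{\left(C,F \right)} = -5 + C + 6 \cdot 1 C = -5 + C + 6 C = -5 + 7 C$)
$\frac{-3707 - 4013}{-1094 + P{\left(18,-4 \right)}} = \frac{-3707 - 4013}{-1094 + \left(-5 + 7 \cdot 18\right)} = - \frac{7720}{-1094 + \left(-5 + 126\right)} = - \frac{7720}{-1094 + 121} = - \frac{7720}{-973} = \left(-7720\right) \left(- \frac{1}{973}\right) = \frac{7720}{973}$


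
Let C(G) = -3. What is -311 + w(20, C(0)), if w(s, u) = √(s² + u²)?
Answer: -311 + √409 ≈ -290.78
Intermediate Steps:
-311 + w(20, C(0)) = -311 + √(20² + (-3)²) = -311 + √(400 + 9) = -311 + √409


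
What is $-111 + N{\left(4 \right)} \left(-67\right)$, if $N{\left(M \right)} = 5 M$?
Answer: $-1451$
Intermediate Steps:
$-111 + N{\left(4 \right)} \left(-67\right) = -111 + 5 \cdot 4 \left(-67\right) = -111 + 20 \left(-67\right) = -111 - 1340 = -1451$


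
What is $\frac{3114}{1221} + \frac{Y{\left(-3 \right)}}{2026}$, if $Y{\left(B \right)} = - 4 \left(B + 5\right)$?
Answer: $\frac{1049866}{412291} \approx 2.5464$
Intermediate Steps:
$Y{\left(B \right)} = -20 - 4 B$ ($Y{\left(B \right)} = - 4 \left(5 + B\right) = -20 - 4 B$)
$\frac{3114}{1221} + \frac{Y{\left(-3 \right)}}{2026} = \frac{3114}{1221} + \frac{-20 - -12}{2026} = 3114 \cdot \frac{1}{1221} + \left(-20 + 12\right) \frac{1}{2026} = \frac{1038}{407} - \frac{4}{1013} = \frac{1049866}{412291}$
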